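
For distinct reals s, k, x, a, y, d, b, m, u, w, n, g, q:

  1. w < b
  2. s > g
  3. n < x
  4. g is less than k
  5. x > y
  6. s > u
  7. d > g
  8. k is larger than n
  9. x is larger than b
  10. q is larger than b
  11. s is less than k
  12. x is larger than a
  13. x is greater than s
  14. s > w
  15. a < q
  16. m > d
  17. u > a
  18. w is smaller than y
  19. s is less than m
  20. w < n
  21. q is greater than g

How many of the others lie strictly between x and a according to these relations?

Chaining upward from a reaches: u, s, m, q, k.
Chaining downward from x reaches: w, b, n, y, g, u, s.
Strictly between a and x are those in both lists: u, s — 2 elements.

2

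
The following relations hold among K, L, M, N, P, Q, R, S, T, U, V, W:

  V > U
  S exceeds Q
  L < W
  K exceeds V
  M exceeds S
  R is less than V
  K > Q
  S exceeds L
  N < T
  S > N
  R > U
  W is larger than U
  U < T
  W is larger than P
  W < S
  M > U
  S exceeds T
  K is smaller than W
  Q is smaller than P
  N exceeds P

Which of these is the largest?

Chaining downward from M: directly below it, U, S; then Q, L, N, W, T; then P, K; then V; then R.
That covers every other element, and nothing is given above M, so M is the largest.

M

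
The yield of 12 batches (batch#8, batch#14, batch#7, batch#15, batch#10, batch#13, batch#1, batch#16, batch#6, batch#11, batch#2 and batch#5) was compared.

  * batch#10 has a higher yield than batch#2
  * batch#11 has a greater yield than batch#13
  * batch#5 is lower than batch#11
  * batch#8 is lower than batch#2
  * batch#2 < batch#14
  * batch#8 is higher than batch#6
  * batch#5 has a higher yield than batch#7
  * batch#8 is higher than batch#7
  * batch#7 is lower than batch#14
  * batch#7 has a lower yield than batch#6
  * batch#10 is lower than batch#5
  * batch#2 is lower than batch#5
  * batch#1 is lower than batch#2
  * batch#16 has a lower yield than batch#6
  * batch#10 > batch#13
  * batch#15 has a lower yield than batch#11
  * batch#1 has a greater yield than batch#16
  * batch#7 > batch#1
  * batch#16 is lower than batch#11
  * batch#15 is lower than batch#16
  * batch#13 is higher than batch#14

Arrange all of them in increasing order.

Each adjacent pair is fixed by a given relation: batch#15 < batch#16; batch#16 < batch#1; batch#1 < batch#7; batch#7 < batch#6; batch#6 < batch#8; batch#8 < batch#2; batch#2 < batch#14; batch#14 < batch#13; batch#13 < batch#10; batch#10 < batch#5; batch#5 < batch#11. Chaining them end to end gives the full order.

batch#15 < batch#16 < batch#1 < batch#7 < batch#6 < batch#8 < batch#2 < batch#14 < batch#13 < batch#10 < batch#5 < batch#11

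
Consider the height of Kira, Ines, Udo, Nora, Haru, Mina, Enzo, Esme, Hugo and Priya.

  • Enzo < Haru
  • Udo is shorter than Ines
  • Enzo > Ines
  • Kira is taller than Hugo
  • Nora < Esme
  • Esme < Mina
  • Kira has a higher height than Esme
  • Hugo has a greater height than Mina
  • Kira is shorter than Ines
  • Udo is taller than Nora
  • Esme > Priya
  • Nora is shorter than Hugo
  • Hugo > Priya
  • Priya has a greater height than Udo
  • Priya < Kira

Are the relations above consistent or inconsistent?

The single ordering Nora < Udo < Priya < Esme < Mina < Hugo < Kira < Ines < Enzo < Haru satisfies every listed relation, so no contradiction arises.

consistent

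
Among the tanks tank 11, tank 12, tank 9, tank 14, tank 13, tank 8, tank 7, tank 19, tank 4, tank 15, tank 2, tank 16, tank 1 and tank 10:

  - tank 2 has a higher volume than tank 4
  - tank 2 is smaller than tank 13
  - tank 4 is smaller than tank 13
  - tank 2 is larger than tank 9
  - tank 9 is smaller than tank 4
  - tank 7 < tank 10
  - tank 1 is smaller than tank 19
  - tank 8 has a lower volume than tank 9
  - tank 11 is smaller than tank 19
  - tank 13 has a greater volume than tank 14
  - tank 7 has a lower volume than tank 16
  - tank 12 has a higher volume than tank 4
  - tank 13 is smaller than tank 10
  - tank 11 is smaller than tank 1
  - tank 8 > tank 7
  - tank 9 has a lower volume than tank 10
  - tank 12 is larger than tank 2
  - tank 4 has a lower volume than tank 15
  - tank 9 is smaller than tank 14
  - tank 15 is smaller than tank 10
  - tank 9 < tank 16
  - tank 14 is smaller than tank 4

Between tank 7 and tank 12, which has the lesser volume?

tank 7

tank 7 < tank 8 < tank 9 < tank 14 < tank 4 < tank 2 < tank 12, by transitivity through tank 8, tank 9, tank 14, tank 4, tank 2.
So tank 7 < tank 12; tank 7 is the smaller of the two.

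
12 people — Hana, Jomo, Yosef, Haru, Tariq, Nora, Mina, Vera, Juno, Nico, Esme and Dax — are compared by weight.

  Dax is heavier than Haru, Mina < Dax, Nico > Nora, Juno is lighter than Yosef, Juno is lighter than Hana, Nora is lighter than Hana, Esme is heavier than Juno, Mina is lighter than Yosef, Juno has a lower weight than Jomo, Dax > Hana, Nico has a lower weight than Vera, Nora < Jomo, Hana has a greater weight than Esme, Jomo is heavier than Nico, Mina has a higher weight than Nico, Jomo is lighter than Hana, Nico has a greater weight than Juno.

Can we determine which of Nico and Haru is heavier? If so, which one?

undetermined

Following every chain through Nico: above Nico we get Mina, Yosef, Jomo, Hana, Dax, Vera; below Nico we get Juno, Nora.
Haru is not reached, and no chain runs the other way from Haru to Nico.
So the given relations leave the order of Nico and Haru undetermined.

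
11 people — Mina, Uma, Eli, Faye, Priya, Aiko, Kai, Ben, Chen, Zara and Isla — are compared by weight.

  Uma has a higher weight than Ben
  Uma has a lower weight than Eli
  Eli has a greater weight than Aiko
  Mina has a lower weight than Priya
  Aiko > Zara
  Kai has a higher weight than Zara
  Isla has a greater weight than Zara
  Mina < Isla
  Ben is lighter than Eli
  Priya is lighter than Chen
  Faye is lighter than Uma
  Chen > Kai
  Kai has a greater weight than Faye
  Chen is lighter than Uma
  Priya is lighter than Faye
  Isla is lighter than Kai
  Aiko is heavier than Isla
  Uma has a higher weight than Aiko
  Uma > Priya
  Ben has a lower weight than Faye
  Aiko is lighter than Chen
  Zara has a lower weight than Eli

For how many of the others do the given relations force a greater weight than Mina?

Directly above Mina: Priya, Isla.
One step further: Faye, Kai, Aiko, Chen, Uma (7 so far).
One step further: Eli (8 so far).
Nothing else is reachable above Mina; 8 in all.

8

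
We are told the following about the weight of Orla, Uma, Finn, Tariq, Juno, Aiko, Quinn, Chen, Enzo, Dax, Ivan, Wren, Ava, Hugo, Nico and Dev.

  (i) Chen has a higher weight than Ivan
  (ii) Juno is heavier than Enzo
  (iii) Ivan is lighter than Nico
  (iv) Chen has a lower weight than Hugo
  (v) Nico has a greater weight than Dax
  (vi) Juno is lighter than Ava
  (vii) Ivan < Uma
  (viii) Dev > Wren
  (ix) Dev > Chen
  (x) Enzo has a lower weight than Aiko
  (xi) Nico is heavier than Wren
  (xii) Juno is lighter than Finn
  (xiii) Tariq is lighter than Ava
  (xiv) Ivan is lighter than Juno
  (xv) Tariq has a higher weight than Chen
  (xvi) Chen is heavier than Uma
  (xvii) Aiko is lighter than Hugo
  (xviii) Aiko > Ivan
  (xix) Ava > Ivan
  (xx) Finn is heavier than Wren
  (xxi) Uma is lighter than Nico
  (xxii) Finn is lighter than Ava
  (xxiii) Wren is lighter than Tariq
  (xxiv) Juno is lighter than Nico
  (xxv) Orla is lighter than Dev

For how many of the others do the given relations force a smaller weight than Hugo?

The elements the relations force below Hugo are Ivan, Uma, Enzo, Aiko, Chen — no chain reaches any other.
That is 5.

5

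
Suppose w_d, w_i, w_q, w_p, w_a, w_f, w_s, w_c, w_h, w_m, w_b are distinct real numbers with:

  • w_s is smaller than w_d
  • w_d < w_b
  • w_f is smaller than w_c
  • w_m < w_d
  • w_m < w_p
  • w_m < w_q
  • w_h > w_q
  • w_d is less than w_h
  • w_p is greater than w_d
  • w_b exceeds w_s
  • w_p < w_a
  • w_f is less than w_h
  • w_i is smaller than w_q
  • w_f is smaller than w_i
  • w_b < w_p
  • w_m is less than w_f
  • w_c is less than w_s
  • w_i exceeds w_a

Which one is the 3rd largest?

w_i

Chaining the given pairs: w_m < w_f < w_c < w_s < w_d < w_b < w_p < w_a < w_i < w_q < w_h.
Counting 3 from the largest end gives w_i.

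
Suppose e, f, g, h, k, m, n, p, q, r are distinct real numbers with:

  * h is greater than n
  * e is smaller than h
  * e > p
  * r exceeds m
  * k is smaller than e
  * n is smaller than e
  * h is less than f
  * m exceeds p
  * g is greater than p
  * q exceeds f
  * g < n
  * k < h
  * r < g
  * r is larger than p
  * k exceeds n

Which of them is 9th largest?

Piecing the relations together gives one ordering: p < m < r < g < n < k < e < h < f < q.
Counting 9 from the largest end gives m.

m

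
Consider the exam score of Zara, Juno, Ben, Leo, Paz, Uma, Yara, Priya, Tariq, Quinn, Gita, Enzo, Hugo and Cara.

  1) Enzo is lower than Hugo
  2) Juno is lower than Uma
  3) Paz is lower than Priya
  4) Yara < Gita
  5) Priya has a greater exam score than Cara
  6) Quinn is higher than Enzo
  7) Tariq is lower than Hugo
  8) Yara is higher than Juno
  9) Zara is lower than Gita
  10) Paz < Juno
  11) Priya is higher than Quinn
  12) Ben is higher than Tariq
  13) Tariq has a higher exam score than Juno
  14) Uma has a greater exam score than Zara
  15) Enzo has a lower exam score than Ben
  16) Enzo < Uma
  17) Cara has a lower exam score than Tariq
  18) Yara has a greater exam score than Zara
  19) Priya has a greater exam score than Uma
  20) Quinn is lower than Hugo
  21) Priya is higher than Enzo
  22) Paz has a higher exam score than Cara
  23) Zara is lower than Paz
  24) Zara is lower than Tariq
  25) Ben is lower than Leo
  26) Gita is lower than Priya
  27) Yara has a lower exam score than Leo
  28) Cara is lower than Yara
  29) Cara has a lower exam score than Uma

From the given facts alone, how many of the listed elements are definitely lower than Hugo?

The elements the relations force below Hugo are Cara, Zara, Paz, Juno, Tariq, Enzo, Quinn — no chain reaches any other.
That is 7.

7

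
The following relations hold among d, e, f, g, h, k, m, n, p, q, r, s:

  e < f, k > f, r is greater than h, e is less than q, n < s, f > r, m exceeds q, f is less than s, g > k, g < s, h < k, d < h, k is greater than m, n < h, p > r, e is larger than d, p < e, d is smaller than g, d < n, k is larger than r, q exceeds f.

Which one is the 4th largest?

The consecutive relations fix a unique order: d < n < h < r < p < e < f < q < m < k < g < s.
The 4th largest is m.

m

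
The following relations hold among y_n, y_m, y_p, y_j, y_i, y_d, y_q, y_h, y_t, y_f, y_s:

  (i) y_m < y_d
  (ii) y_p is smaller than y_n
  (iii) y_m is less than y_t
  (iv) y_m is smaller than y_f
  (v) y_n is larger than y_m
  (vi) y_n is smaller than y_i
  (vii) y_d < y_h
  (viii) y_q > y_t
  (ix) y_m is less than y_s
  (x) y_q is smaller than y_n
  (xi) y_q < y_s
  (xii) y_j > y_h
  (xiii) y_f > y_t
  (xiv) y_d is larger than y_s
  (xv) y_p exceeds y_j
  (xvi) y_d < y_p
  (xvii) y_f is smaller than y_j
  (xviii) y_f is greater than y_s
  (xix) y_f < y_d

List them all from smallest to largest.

y_m < y_t < y_q < y_s < y_f < y_d < y_h < y_j < y_p < y_n < y_i

Nothing is placed below y_m, so it is least; from there y_m < y_t; y_t < y_q; y_q < y_s; y_s < y_f; y_f < y_d; y_d < y_h; y_h < y_j; y_j < y_p; y_p < y_n; y_n < y_i, each given directly.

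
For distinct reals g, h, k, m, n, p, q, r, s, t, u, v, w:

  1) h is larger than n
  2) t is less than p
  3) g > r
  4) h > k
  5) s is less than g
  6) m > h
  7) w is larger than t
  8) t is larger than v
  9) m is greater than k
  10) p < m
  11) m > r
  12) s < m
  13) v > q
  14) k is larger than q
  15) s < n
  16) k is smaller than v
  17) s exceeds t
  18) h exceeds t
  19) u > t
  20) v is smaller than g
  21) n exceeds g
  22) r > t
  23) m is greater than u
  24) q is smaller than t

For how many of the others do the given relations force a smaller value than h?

8

The elements the relations force below h are q, k, v, t, r, s, g, n — no chain reaches any other.
That is 8.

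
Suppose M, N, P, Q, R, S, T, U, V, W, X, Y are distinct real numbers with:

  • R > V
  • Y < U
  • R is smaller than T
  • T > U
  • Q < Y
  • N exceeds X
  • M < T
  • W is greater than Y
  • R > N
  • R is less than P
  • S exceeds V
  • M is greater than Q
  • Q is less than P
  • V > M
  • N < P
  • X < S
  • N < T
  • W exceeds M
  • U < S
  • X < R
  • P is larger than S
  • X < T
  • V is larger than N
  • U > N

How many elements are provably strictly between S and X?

3

Chaining upward from X reaches: N, U, V, R, P, T.
Chaining downward from S reaches: Q, Y, M, N, U, V.
Strictly between X and S are those in both lists: N, U, V — 3 elements.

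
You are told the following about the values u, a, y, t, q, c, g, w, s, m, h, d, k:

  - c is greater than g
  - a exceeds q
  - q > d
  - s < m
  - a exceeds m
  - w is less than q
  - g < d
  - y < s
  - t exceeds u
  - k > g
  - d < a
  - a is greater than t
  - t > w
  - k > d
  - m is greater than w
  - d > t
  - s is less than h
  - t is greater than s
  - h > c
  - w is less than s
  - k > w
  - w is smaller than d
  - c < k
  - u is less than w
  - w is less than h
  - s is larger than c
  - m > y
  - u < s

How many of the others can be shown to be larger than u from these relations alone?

The elements the relations force above u are w, s, m, h, t, d, k, q, a — no chain reaches any other.
That is 9.

9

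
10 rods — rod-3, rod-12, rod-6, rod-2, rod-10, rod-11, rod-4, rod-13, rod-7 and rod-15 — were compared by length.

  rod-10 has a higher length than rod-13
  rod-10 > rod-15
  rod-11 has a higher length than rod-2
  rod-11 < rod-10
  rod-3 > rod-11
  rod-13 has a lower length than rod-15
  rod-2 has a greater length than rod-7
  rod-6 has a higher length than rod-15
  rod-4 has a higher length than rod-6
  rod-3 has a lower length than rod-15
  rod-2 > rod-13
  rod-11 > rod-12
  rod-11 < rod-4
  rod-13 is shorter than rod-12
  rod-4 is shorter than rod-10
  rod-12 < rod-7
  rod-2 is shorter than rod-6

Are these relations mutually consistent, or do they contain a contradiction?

consistent

Every relation is compatible with rod-13 < rod-12 < rod-7 < rod-2 < rod-11 < rod-3 < rod-15 < rod-6 < rod-4 < rod-10; the set is consistent.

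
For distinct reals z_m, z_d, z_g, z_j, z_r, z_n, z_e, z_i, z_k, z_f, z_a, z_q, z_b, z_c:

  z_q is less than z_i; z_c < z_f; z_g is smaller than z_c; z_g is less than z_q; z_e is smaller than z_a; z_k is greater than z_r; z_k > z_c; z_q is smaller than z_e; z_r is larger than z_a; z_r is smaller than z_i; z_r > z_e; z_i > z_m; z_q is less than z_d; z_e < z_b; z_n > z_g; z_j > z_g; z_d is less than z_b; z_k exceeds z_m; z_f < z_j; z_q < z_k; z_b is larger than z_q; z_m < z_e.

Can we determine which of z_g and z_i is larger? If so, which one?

z_i

z_g < z_q and z_q < z_e give z_g < z_e.
Then z_e < z_a extends the chain to z_a.
Then z_a < z_r extends the chain to z_r.
Then z_r < z_i extends the chain to z_i.
So z_i is larger.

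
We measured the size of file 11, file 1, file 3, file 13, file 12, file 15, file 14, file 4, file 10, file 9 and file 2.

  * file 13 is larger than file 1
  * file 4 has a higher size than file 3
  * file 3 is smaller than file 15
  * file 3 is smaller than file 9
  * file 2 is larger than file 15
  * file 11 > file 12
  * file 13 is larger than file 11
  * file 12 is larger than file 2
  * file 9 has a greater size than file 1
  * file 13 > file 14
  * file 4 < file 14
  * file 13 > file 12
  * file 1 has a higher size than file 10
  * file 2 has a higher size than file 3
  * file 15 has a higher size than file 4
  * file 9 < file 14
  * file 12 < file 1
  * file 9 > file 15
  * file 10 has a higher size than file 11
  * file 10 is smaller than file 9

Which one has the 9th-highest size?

Piecing the relations together gives one ordering: file 3 < file 4 < file 15 < file 2 < file 12 < file 11 < file 10 < file 1 < file 9 < file 14 < file 13.
The 9th largest is file 15.

file 15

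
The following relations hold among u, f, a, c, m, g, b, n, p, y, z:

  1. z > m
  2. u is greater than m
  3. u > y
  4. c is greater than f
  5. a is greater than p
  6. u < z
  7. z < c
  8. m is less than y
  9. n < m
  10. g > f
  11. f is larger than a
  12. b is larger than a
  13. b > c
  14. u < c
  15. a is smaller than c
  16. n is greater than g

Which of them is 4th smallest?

g

Piecing the relations together gives one ordering: p < a < f < g < n < m < y < u < z < c < b.
Counting 4 from the smallest end gives g.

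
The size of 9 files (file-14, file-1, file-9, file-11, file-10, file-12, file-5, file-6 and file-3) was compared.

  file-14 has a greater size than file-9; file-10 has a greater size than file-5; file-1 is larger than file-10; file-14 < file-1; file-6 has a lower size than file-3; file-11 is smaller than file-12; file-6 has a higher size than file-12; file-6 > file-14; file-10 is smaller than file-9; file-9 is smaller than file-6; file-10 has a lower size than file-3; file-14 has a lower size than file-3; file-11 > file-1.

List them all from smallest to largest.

file-5 < file-10 < file-9 < file-14 < file-1 < file-11 < file-12 < file-6 < file-3

Each adjacent pair is fixed by a given relation: file-5 < file-10; file-10 < file-9; file-9 < file-14; file-14 < file-1; file-1 < file-11; file-11 < file-12; file-12 < file-6; file-6 < file-3. Chaining them end to end gives the full order.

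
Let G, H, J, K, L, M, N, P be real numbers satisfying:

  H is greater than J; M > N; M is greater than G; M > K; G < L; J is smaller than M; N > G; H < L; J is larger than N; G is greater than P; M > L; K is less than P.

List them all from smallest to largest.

The consecutive links are each given: K < P; P < G; G < N; N < J; J < H; H < L; L < M.

K < P < G < N < J < H < L < M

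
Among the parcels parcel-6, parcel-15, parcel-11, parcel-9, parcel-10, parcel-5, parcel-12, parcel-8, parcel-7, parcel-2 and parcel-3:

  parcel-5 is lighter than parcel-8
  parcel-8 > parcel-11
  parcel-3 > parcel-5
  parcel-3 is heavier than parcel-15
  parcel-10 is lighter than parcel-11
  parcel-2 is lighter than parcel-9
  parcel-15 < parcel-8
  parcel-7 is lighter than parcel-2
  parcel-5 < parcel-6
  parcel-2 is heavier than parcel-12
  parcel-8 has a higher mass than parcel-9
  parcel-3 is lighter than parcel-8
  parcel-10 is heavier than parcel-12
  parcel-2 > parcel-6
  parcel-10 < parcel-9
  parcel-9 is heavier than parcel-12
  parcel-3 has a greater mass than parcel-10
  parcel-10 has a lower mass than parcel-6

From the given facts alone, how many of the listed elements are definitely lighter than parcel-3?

4

From parcel-3 the given relations immediately reach parcel-10, parcel-5, parcel-15.
From those, parcel-12 — 4 in total.
No other element is forced below parcel-3 by the given relations, so the count is 4.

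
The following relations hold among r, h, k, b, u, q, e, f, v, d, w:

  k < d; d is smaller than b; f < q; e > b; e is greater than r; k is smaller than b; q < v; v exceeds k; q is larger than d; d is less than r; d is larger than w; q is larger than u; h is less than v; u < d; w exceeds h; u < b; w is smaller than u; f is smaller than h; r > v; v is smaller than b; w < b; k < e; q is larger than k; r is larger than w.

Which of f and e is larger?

Following the relations from f: f < h < w < u < d < q < v < b < e.
So f < e; e is the larger of the two.

e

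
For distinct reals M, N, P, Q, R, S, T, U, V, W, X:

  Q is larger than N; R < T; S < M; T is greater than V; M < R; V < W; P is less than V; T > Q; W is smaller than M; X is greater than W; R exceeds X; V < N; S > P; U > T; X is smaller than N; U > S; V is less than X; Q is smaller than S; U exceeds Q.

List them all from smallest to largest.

P < V < W < X < N < Q < S < M < R < T < U

Each adjacent pair is fixed by a given relation: P < V; V < W; W < X; X < N; N < Q; Q < S; S < M; M < R; R < T; T < U. Chaining them end to end gives the full order.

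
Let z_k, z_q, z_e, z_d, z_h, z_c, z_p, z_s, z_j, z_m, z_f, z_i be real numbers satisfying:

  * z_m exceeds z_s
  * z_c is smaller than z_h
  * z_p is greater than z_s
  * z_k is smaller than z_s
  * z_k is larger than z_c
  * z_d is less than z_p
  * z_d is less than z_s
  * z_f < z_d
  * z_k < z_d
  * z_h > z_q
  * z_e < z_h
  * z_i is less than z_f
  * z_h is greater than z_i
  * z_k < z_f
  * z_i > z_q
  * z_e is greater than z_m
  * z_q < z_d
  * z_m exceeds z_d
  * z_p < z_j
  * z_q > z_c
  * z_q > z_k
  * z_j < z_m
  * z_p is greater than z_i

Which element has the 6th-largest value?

z_s

Chaining the given pairs: z_c < z_k < z_q < z_i < z_f < z_d < z_s < z_p < z_j < z_m < z_e < z_h.
The 6th largest is z_s.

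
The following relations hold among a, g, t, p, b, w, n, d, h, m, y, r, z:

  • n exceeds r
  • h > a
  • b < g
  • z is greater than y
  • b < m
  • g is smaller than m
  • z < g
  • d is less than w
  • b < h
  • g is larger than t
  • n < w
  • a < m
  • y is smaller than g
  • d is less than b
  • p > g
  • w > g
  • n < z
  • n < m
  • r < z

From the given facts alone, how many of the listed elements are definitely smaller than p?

8

From p the given relations immediately reach g.
From those, y, z, b, t — 5 in total.
From those, d, r, n — 8 in total.
Nothing else is reachable below p; 8 in all.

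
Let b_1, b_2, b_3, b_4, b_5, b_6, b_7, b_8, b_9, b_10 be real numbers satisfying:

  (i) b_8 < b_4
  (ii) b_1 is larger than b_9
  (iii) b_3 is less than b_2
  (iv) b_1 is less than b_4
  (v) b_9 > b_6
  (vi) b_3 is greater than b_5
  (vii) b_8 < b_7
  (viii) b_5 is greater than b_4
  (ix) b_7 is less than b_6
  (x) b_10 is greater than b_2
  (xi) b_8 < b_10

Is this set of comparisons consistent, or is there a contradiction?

Every relation is compatible with b_8 < b_7 < b_6 < b_9 < b_1 < b_4 < b_5 < b_3 < b_2 < b_10; the set is consistent.

consistent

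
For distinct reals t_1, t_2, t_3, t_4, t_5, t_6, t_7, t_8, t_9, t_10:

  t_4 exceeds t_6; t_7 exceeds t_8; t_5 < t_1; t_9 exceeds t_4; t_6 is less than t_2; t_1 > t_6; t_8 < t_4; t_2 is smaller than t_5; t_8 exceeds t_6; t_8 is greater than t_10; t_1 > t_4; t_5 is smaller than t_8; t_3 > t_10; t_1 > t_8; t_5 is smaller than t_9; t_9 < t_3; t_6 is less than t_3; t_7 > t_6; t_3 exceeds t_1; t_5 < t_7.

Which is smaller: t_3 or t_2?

t_2 < t_5 < t_8 < t_4 < t_9 < t_3, by transitivity through t_5, t_8, t_4, t_9.
So t_2 < t_3; t_2 is the smaller of the two.

t_2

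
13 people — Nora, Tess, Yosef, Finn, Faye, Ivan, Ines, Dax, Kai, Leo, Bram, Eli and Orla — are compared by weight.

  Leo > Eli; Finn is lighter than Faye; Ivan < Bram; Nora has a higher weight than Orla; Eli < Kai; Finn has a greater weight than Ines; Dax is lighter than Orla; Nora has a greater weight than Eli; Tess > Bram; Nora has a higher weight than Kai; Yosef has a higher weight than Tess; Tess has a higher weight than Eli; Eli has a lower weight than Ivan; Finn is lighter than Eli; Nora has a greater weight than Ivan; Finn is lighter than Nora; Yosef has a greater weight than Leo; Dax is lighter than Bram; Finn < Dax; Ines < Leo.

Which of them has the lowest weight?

Chaining upward from Ines: directly above it, Finn, Leo; then Eli, Dax, Faye, Nora, Yosef; then Ivan, Bram, Tess, Orla, Kai.
That covers every other element, and nothing is given below Ines, so Ines is the lowest weight.

Ines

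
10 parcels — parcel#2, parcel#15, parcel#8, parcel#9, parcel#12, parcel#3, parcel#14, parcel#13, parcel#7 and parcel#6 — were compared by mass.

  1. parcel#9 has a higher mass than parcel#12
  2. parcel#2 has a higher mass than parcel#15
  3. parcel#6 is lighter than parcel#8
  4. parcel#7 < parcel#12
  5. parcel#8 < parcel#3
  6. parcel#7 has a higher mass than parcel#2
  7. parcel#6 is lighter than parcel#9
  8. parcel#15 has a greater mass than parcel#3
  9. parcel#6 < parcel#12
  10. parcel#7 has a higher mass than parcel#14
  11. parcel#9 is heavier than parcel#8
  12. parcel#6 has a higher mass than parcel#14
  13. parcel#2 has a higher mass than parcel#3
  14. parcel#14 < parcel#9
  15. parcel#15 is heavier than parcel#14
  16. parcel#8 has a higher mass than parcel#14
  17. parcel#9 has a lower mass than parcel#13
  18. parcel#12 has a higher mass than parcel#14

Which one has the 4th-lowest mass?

Piecing the relations together gives one ordering: parcel#14 < parcel#6 < parcel#8 < parcel#3 < parcel#15 < parcel#2 < parcel#7 < parcel#12 < parcel#9 < parcel#13.
Counting 4 from the smallest end gives parcel#3.

parcel#3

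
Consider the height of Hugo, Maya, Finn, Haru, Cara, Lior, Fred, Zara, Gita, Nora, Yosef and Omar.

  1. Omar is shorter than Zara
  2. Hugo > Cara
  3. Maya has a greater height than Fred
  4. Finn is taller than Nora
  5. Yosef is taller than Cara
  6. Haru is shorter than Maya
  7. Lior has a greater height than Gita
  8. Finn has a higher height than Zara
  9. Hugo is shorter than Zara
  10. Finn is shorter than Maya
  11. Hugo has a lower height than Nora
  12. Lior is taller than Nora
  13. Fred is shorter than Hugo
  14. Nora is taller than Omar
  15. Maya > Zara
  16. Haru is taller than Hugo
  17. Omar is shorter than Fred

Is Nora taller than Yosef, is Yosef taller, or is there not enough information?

Following every chain through Yosef: below Yosef we get Cara.
Nora is not reached, and no chain runs the other way from Nora to Yosef.
So the given relations leave the order of Yosef and Nora undetermined.

undetermined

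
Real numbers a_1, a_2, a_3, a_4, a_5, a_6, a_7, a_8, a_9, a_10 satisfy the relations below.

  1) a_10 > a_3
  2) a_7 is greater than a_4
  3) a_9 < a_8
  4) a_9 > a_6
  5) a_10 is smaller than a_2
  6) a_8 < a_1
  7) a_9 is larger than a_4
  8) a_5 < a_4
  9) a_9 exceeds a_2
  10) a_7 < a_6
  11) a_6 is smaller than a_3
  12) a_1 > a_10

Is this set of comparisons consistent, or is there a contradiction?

Every relation is compatible with a_5 < a_4 < a_7 < a_6 < a_3 < a_10 < a_2 < a_9 < a_8 < a_1; the set is consistent.

consistent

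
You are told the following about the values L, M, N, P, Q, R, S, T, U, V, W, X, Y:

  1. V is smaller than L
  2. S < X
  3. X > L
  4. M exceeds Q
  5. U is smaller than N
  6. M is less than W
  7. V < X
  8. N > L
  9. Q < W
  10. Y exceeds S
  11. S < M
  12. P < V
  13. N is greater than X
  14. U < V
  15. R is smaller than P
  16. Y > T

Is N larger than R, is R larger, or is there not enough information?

Following the relations from R: R < P < V < L < X < N.
So N is larger.

N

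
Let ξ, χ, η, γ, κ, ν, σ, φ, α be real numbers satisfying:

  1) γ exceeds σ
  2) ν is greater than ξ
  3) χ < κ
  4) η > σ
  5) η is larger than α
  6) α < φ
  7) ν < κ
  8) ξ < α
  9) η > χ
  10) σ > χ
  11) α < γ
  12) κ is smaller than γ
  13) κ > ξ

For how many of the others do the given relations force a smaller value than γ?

6

The elements the relations force below γ are ξ, ν, χ, σ, κ, α — no chain reaches any other.
That is 6.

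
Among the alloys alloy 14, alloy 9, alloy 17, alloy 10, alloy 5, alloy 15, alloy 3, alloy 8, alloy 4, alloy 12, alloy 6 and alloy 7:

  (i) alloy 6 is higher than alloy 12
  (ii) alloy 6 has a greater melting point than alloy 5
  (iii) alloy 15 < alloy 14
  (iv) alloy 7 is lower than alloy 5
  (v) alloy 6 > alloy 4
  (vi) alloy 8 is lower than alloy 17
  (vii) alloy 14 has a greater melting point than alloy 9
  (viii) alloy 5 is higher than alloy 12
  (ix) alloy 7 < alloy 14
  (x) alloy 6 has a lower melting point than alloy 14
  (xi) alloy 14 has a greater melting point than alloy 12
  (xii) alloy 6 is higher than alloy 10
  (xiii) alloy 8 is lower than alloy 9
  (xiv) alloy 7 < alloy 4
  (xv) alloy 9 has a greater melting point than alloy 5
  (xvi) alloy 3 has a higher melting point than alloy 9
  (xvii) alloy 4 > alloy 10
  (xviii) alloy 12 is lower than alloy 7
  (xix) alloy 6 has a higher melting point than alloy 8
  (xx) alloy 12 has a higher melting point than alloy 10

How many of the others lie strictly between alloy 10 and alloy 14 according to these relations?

6

Chaining upward from alloy 10 reaches: alloy 12, alloy 7, alloy 4, alloy 5, alloy 9, alloy 6, alloy 3.
Chaining downward from alloy 14 reaches: alloy 12, alloy 8, alloy 7, alloy 4, alloy 15, alloy 5, alloy 9, alloy 6.
Strictly between alloy 10 and alloy 14 are those in both lists: alloy 12, alloy 7, alloy 4, alloy 5, alloy 9, alloy 6 — 6 elements.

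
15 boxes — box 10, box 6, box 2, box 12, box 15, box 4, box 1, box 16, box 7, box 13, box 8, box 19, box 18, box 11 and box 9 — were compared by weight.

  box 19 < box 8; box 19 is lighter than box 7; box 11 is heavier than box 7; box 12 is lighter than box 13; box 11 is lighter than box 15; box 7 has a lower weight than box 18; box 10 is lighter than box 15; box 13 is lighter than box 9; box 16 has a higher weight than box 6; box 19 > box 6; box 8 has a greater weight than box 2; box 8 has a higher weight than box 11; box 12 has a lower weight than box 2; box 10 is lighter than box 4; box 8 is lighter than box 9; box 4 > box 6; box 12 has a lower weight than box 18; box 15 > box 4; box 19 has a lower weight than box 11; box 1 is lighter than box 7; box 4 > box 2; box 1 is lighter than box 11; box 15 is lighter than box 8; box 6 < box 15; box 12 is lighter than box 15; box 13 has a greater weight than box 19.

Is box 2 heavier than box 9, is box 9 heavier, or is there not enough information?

box 9

box 2 < box 4 and box 4 < box 15 give box 2 < box 15.
Then box 15 < box 8 extends the chain to box 8.
Then box 8 < box 9 extends the chain to box 9.
So box 9 is heavier.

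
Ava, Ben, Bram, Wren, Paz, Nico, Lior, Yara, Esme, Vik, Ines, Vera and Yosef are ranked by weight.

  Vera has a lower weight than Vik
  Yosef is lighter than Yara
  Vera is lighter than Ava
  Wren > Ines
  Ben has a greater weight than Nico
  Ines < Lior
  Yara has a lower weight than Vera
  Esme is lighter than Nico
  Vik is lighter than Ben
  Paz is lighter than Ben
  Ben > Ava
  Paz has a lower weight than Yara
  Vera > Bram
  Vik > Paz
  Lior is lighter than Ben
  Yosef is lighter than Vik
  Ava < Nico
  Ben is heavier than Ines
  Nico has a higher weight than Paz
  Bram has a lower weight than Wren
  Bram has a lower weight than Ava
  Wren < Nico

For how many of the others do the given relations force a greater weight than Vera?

4

Directly above Vera: Ava, Vik.
One step further: Nico, Ben (4 so far).
Nothing else is reachable above Vera; 4 in all.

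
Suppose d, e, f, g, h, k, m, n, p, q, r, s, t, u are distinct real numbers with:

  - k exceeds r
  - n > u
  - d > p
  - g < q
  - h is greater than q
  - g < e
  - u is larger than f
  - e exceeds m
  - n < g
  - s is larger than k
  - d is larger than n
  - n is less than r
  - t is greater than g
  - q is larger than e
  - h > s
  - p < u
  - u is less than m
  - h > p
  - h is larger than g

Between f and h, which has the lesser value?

f < u and u < n give f < n.
Then n < g extends the chain to g.
Then g < e extends the chain to e.
Then e < q extends the chain to q.
With q < h: f < u < n < g < e < q < h.
So f < h; f is the smaller of the two.

f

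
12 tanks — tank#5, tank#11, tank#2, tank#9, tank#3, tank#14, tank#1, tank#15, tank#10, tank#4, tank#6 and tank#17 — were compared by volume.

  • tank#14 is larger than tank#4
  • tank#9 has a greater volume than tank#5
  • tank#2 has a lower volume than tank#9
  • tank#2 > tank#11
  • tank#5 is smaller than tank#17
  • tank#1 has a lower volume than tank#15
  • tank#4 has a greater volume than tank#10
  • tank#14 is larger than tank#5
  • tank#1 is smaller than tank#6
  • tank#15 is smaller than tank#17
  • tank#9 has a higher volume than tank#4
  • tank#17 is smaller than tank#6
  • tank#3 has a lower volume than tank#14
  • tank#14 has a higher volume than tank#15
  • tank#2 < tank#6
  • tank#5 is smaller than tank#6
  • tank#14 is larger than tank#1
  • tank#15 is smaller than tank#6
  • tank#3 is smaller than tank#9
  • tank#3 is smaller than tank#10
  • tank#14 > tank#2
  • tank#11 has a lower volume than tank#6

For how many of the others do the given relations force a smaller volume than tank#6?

6

The elements the relations force below tank#6 are tank#11, tank#2, tank#1, tank#5, tank#15, tank#17 — no chain reaches any other.
That is 6.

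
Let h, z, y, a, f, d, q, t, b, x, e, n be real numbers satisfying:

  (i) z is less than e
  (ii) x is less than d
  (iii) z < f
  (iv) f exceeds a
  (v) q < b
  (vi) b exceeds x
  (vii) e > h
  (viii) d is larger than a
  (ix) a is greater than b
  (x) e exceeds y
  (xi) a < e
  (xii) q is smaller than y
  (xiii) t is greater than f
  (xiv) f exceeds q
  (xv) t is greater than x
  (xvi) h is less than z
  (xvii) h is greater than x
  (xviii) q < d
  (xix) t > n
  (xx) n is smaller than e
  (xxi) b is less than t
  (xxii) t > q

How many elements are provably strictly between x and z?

1

Chaining upward from x reaches: b, h, a, d, e, f, t.
Chaining downward from z reaches: h.
Strictly between x and z are those in both lists: h — 1 element.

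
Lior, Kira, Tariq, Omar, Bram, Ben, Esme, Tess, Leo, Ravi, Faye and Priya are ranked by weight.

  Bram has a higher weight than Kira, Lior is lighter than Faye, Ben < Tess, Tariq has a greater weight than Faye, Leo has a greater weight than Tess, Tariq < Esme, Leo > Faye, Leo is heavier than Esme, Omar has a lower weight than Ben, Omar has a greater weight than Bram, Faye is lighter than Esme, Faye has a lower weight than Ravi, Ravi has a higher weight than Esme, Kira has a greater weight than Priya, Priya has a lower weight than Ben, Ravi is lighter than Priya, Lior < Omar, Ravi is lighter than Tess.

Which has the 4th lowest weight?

Piecing the relations together gives one ordering: Lior < Faye < Tariq < Esme < Ravi < Priya < Kira < Bram < Omar < Ben < Tess < Leo.
The 4th smallest is Esme.

Esme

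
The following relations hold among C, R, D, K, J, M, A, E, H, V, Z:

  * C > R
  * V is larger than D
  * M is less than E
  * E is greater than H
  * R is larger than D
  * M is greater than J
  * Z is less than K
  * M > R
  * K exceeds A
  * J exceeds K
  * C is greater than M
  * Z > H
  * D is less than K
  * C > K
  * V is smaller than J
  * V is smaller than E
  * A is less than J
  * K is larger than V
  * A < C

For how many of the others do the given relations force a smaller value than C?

From C the given relations immediately reach A, K, R, M.
From those, D, V, Z, J — 8 in total.
From those, H — 9 in total.
No other element is forced below C by the given relations, so the count is 9.

9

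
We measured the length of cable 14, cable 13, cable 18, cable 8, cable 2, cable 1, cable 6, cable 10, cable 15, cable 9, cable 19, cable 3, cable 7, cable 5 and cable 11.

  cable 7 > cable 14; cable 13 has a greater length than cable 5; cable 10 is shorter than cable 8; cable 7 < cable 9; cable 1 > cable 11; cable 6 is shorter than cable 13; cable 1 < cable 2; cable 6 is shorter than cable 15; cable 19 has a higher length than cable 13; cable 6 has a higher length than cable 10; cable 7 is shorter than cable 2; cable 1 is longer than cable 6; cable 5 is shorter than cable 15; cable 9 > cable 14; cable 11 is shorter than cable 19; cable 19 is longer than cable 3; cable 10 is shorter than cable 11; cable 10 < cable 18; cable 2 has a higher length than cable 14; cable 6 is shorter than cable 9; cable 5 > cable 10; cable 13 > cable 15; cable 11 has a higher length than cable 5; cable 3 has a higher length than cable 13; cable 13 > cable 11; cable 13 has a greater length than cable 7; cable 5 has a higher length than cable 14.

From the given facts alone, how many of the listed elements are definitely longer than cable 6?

7

From cable 6 the given relations immediately reach cable 15, cable 1, cable 13, cable 9.
From those, cable 2, cable 3, cable 19 — 7 in total.
Nothing else is reachable above cable 6; 7 in all.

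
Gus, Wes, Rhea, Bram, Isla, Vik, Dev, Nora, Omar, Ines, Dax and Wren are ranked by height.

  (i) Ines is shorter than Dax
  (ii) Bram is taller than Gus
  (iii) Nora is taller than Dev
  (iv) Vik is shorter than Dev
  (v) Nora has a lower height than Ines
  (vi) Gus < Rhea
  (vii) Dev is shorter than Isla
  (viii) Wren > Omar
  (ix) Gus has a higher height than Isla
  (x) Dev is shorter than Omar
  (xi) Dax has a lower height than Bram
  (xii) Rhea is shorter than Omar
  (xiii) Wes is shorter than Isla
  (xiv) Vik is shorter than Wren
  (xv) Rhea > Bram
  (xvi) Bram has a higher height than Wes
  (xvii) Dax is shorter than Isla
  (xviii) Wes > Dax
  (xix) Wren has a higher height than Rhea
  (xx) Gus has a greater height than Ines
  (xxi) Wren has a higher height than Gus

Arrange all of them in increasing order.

Vik < Dev < Nora < Ines < Dax < Wes < Isla < Gus < Bram < Rhea < Omar < Wren

Nothing is placed below Vik, so it is least; from there Vik < Dev; Dev < Nora; Nora < Ines; Ines < Dax; Dax < Wes; Wes < Isla; Isla < Gus; Gus < Bram; Bram < Rhea; Rhea < Omar; Omar < Wren, each given directly.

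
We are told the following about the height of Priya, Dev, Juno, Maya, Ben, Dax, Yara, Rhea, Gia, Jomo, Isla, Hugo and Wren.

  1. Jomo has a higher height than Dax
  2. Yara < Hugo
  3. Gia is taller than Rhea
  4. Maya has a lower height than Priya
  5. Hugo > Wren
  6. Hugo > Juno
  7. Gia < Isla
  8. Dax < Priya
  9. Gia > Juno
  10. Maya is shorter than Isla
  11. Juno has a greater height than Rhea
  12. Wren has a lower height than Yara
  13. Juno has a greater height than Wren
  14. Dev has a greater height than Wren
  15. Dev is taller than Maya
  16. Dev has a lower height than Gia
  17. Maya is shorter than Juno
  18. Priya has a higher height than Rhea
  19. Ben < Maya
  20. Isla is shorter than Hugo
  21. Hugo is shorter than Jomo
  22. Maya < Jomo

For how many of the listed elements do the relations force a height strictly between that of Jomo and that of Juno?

Chaining upward from Juno reaches: Gia, Isla, Hugo.
Chaining downward from Jomo reaches: Wren, Ben, Rhea, Yara, Maya, Dev, Gia, Dax, Isla, Hugo.
Strictly between Juno and Jomo are those in both lists: Gia, Isla, Hugo — 3 elements.

3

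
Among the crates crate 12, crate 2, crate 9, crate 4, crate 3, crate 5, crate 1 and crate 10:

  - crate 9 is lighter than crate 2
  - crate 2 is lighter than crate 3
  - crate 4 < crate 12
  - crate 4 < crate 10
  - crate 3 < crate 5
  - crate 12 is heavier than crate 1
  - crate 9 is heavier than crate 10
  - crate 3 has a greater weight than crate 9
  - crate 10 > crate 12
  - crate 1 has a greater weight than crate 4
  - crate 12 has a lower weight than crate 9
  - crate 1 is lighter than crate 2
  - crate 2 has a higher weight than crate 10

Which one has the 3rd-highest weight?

The consecutive relations fix a unique order: crate 4 < crate 1 < crate 12 < crate 10 < crate 9 < crate 2 < crate 3 < crate 5.
The 3rd largest is crate 2.

crate 2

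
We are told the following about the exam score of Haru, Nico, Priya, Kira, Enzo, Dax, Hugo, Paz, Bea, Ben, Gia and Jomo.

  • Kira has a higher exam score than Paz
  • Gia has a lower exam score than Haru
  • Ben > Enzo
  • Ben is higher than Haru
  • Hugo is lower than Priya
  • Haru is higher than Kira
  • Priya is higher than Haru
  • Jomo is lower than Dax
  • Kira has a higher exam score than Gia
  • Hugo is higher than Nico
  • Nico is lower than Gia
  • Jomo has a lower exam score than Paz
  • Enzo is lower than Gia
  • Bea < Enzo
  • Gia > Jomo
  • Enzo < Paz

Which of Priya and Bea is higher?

Priya

Following the relations from Bea: Bea < Enzo < Gia < Kira < Haru < Priya.
So Bea < Priya; Priya is the higher of the two.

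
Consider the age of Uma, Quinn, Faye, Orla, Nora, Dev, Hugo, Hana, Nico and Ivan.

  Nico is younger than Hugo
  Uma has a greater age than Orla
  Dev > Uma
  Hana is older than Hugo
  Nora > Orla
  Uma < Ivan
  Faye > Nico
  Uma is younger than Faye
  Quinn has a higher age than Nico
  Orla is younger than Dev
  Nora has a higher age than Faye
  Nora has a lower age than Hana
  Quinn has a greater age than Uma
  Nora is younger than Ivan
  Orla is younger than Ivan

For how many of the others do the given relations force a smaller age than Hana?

6

From Hana the given relations immediately reach Hugo, Nora.
From those, Orla, Nico, Faye — 5 in total.
From those, Uma — 6 in total.
Nothing else is reachable below Hana; 6 in all.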